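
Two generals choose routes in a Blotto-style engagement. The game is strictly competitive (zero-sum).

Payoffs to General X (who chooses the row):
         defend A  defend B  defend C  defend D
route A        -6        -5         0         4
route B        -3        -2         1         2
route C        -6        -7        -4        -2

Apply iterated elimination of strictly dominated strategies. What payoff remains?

Column defend D is strictly dominated by defend A for General Y (-6<4, -3<2, -6<-2); eliminate defend D.
Row route A is strictly dominated by row route B (-3>-6, -2>-5, 1>0); eliminate route A.
Column defend C is strictly dominated by defend A for General Y (-3<1, -6<-4); eliminate defend C.
Row route C is strictly dominated by row route B (-3>-6, -2>-7); eliminate route C.
Column defend B is strictly dominated by defend A for General Y (-3<-2); eliminate defend B.
Only (route B, defend A) remains, with payoff -3.

-3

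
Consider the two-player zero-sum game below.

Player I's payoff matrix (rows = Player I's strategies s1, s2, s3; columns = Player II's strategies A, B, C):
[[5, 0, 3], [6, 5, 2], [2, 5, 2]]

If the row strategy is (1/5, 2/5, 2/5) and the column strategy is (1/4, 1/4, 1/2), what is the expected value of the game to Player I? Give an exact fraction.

Against (1/4, 1/4, 1/2), each row's expected payoff is s1: 11/4; s2: 15/4; s3: 11/4.
Taking the (1/5, 2/5, 2/5)-weighted average: (1/5)·(11/4) + (2/5)·(15/4) + (2/5)·(11/4) = 63/20.

63/20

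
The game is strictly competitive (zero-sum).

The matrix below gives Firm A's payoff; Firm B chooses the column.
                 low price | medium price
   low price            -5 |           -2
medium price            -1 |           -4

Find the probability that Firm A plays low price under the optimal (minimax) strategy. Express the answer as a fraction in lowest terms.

Row minima are -5 and -4, so Firm A's maximin is -4; column maxima are -1 and -2, so Firm B's minimax is -2. These differ, so the equilibrium is in mixed strategies.
Let Firm A play low price with probability p. Firm B is indifferent when −5p − (1−p) = −2p − 4(1−p), giving p = 1/2.

1/2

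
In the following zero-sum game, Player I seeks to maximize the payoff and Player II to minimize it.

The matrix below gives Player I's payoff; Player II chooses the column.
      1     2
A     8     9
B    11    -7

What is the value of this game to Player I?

155/19

Row minima are 8 and -7, so Player I's maximin is 8; column maxima are 11 and 9, so Player II's minimax is 9. These differ, so the equilibrium is in mixed strategies.
Let Player I play A with probability p. Player II is indifferent when 8p + 11(1−p) = 9p − 7(1−p), giving p = 18/19.
Let Player II play 1 with probability q. Player I is indifferent when 8q + 9(1−q) = 11q − 7(1−q), giving q = 16/19.
The value is 8·(16/19) + (9)·(3/19) = 155/19.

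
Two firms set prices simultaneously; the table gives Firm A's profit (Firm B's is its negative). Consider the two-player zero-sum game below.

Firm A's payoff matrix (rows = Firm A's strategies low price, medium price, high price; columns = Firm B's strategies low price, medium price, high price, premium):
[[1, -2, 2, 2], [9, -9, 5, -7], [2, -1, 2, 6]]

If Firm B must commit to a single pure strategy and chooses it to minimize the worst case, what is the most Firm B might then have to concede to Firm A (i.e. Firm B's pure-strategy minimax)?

-1

The worst case (largest entry) in each column is low price: 9, medium price: -1, high price: 5, premium: 6.
The best (smallest) of these is -1.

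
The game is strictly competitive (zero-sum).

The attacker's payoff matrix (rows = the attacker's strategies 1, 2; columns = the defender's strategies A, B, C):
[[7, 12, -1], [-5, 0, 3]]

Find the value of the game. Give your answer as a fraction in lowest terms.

Column B is strictly dominated by A for the defender (it gives the attacker more in every row).
The remaining 2×2 game on (1, 2) × (A, C) has no saddle point. Let the attacker play 1 with probability p; indifference gives 7p − 5(1−p) = −p + 3(1−p), so p = 1/2.
Similarly the defender's optimal q on A is 1/4, and the value is 7·(1/4) + (-1)·(3/4) = 1.

1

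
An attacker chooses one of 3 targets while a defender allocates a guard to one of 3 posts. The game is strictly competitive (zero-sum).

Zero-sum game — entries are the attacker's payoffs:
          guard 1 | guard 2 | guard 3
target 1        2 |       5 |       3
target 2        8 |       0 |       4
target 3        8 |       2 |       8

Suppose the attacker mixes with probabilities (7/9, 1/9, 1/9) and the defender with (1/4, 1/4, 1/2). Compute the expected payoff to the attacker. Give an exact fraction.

Against (1/4, 1/4, 1/2), each row's expected payoff is target 1: 13/4; target 2: 4; target 3: 13/2.
Taking the (7/9, 1/9, 1/9)-weighted average: (7/9)·(13/4) + (1/9)·(4) + (1/9)·(13/2) = 133/36.

133/36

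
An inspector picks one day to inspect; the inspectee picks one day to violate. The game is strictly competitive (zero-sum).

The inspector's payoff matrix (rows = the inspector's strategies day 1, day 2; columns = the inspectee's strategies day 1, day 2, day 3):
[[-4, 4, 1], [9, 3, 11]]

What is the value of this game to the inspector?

24/7

Column day 3 is strictly dominated by day 1 for the inspectee (it gives the inspector more in every row).
The remaining 2×2 game on (day 1, day 2) × (day 1, day 2) has no saddle point. Let the inspector play day 1 with probability p; indifference gives −4p + 9(1−p) = 4p + 3(1−p), so p = 3/7.
Similarly the inspectee's optimal q on day 1 is 1/14, and the value is -4·(1/14) + (4)·(13/14) = 24/7.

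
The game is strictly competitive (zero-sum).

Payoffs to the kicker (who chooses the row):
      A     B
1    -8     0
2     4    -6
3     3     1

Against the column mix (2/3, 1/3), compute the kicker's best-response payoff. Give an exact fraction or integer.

1: (-8)·(2/3) + (0)·(1/3) = -16/3.
2: (4)·(2/3) + (-6)·(1/3) = 2/3.
3: (3)·(2/3) + (1)·(1/3) = 7/3.
The best pure response is 3 with expected payoff 7/3.

7/3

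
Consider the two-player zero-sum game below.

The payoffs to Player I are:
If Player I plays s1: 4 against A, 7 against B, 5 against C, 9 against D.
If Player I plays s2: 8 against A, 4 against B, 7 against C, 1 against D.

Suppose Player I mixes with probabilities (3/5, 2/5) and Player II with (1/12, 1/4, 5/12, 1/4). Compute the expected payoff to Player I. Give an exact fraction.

347/60

Against (1/12, 1/4, 5/12, 1/4), each row's expected payoff is s1: 77/12; s2: 29/6.
Taking the (3/5, 2/5)-weighted average: (3/5)·(77/12) + (2/5)·(29/6) = 347/60.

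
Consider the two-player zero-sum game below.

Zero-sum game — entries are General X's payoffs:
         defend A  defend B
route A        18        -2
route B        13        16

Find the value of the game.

314/23

Row minima are -2 and 13, so General X's maximin is 13; column maxima are 18 and 16, so General Y's minimax is 16. These differ, so the equilibrium is in mixed strategies.
Let General X play route A with probability p. General Y is indifferent when 18p + 13(1−p) = −2p + 16(1−p), giving p = 3/23.
Let General Y play defend A with probability q. General X is indifferent when 18q − 2(1−q) = 13q + 16(1−q), giving q = 18/23.
The value is 18·(18/23) + (-2)·(5/23) = 314/23.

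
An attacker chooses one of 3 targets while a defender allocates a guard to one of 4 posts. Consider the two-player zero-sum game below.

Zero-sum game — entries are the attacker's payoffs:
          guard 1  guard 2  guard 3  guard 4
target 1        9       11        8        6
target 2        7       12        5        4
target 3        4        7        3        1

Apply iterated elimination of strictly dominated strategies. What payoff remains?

6

Column guard 3 is strictly dominated by guard 4 for the defender (6<8, 4<5, 1<3); eliminate guard 3.
Row target 3 is strictly dominated by row target 1 (9>4, 11>7, 6>1); eliminate target 3.
Column guard 1 is strictly dominated by guard 4 for the defender (6<9, 4<7); eliminate guard 1.
Column guard 2 is strictly dominated by guard 4 for the defender (6<11, 4<12); eliminate guard 2.
Row target 2 is strictly dominated by row target 1 (6>4); eliminate target 2.
Only (target 1, guard 4) remains, with payoff 6.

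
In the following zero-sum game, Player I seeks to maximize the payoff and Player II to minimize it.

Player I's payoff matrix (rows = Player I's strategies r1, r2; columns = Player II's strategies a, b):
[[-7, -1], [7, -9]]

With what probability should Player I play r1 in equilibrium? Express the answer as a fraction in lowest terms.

8/11

Row minima are -7 and -9, so Player I's maximin is -7; column maxima are 7 and -1, so Player II's minimax is -1. These differ, so the equilibrium is in mixed strategies.
Let Player I play r1 with probability p. Player II is indifferent when −7p + 7(1−p) = −p − 9(1−p), giving p = 8/11.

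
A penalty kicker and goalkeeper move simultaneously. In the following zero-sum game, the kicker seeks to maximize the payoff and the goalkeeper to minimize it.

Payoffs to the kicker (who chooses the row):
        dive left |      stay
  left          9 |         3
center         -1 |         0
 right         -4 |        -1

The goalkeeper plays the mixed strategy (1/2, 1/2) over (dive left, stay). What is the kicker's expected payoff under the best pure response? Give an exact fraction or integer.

left: (9)·(1/2) + (3)·(1/2) = 6.
center: (-1)·(1/2) + (0)·(1/2) = -1/2.
right: (-4)·(1/2) + (-1)·(1/2) = -5/2.
The best pure response is left with expected payoff 6.

6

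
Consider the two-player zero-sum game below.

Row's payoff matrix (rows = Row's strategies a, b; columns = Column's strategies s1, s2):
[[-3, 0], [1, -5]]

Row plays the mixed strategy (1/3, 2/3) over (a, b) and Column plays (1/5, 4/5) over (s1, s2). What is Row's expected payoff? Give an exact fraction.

-41/15

Against (1/5, 4/5), each row's expected payoff is a: -3/5; b: -19/5.
Taking the (1/3, 2/3)-weighted average: (1/3)·(-3/5) + (2/3)·(-19/5) = -41/15.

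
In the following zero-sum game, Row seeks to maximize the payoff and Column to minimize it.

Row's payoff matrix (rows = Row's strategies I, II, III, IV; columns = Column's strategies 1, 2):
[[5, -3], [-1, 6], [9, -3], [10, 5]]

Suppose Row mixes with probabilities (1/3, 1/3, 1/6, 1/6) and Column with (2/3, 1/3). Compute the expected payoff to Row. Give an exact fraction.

Against (2/3, 1/3), each row's expected payoff is I: 7/3; II: 4/3; III: 5; IV: 25/3.
Taking the (1/3, 1/3, 1/6, 1/6)-weighted average: (1/3)·(7/3) + (1/3)·(4/3) + (1/6)·(5) + (1/6)·(25/3) = 31/9.

31/9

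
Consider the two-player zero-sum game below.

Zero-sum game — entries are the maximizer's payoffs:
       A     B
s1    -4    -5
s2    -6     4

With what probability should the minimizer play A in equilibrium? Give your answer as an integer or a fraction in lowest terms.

9/11

Row minima are -5 and -6, so the maximizer's maximin is -5; column maxima are -4 and 4, so the minimizer's minimax is -4. These differ, so the equilibrium is in mixed strategies.
Let the minimizer play A with probability q. The maximizer is indifferent when −4q − 5(1−q) = −6q + 4(1−q), giving q = 9/11.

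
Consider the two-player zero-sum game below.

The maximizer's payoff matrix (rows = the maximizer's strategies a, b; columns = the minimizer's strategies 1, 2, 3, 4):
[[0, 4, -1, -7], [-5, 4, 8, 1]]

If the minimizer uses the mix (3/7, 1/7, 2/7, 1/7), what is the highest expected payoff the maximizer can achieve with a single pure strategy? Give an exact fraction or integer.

a: (0)·(3/7) + (4)·(1/7) + (-1)·(2/7) + (-7)·(1/7) = -5/7.
b: (-5)·(3/7) + (4)·(1/7) + (8)·(2/7) + (1)·(1/7) = 6/7.
The best pure response is b with expected payoff 6/7.

6/7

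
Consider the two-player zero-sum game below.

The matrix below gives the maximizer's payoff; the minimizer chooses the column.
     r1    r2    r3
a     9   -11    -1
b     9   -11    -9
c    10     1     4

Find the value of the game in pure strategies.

1

Row minima: -11, -11, 1 → the maximizer's maximin is 1.
Column maxima: 10, 1, 4 → the minimizer's minimax is 1.
They coincide at (c, r2), so the value is 1.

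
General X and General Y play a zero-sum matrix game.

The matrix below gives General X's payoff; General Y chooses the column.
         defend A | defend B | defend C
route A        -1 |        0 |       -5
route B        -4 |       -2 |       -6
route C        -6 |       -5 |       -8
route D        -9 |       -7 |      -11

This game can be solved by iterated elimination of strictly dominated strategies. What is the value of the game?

Row route C is strictly dominated by row route A (-1>-6, 0>-5, -5>-8); eliminate route C.
Row route B is strictly dominated by row route A (-1>-4, 0>-2, -5>-6); eliminate route B.
Column defend B is strictly dominated by defend A for General Y (-1<0, -9<-7); eliminate defend B.
Row route D is strictly dominated by row route A (-1>-9, -5>-11); eliminate route D.
Column defend A is strictly dominated by defend C for General Y (-5<-1); eliminate defend A.
Only (route A, defend C) remains, with payoff -5.

-5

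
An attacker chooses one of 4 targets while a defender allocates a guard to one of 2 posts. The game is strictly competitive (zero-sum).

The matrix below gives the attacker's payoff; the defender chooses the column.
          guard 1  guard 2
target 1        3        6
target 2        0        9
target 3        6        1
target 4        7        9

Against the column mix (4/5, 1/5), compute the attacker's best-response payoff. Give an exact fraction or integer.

target 1: (3)·(4/5) + (6)·(1/5) = 18/5.
target 2: (0)·(4/5) + (9)·(1/5) = 9/5.
target 3: (6)·(4/5) + (1)·(1/5) = 5.
target 4: (7)·(4/5) + (9)·(1/5) = 37/5.
The best pure response is target 4 with expected payoff 37/5.

37/5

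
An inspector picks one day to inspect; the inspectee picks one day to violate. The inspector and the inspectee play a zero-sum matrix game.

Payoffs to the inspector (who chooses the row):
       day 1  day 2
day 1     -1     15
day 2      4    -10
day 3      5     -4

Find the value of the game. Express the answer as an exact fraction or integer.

Row day 2 is strictly dominated by row day 3, so the inspector never plays it.
The remaining 2×2 game on (day 1, day 3) × (day 1, day 2) has no saddle point. Let the inspector play day 1 with probability p; indifference gives −p + 5(1−p) = 15p − 4(1−p), so p = 9/25.
Similarly the inspectee's optimal q on day 1 is 19/25, and the value is -1·(19/25) + (15)·(6/25) = 71/25.

71/25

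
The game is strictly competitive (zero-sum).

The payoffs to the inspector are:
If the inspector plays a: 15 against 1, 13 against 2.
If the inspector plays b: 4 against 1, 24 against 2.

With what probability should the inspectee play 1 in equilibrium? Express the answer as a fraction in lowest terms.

1/2

Row minima are 13 and 4, so the inspector's maximin is 13; column maxima are 15 and 24, so the inspectee's minimax is 15. These differ, so the equilibrium is in mixed strategies.
Let the inspectee play 1 with probability q. The inspector is indifferent when 15q + 13(1−q) = 4q + 24(1−q), giving q = 1/2.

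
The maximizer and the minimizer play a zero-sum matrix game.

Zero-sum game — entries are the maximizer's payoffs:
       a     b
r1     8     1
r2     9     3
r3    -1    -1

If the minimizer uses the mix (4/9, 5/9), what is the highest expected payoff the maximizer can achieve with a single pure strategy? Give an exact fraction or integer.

17/3

r1: (8)·(4/9) + (1)·(5/9) = 37/9.
r2: (9)·(4/9) + (3)·(5/9) = 17/3.
r3: (-1)·(4/9) + (-1)·(5/9) = -1.
The best pure response is r2 with expected payoff 17/3.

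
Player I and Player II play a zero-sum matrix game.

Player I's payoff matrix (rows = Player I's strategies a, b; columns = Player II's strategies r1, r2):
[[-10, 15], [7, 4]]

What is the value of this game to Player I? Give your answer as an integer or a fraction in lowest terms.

145/28

Row minima are -10 and 4, so Player I's maximin is 4; column maxima are 7 and 15, so Player II's minimax is 7. These differ, so the equilibrium is in mixed strategies.
Let Player I play a with probability p. Player II is indifferent when −10p + 7(1−p) = 15p + 4(1−p), giving p = 3/28.
Let Player II play r1 with probability q. Player I is indifferent when −10q + 15(1−q) = 7q + 4(1−q), giving q = 11/28.
The value is -10·(11/28) + (15)·(17/28) = 145/28.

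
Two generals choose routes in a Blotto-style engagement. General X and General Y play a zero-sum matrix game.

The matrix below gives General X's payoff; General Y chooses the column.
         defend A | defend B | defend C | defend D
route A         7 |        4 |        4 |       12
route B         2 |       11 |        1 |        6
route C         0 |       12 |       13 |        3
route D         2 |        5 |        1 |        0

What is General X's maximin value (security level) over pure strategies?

The worst-case payoff for each row is route A: 4, route B: 1, route C: 0, route D: 0.
The best of these is 4.

4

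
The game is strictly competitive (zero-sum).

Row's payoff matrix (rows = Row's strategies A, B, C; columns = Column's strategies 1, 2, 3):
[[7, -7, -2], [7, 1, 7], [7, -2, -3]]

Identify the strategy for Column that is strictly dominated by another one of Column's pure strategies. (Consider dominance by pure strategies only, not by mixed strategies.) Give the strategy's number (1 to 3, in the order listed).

Column prefers columns that give Row less. Compare 1 with 2: -7 < 7, 1 < 7, -2 < 7.
So 2 strictly dominates 1 for Column; 1 is strictly dominated.

1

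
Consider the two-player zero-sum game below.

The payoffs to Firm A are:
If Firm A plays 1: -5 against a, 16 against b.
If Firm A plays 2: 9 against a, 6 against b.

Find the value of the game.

29/4

Row minima are -5 and 6, so Firm A's maximin is 6; column maxima are 9 and 16, so Firm B's minimax is 9. These differ, so the equilibrium is in mixed strategies.
Let Firm A play 1 with probability p. Firm B is indifferent when −5p + 9(1−p) = 16p + 6(1−p), giving p = 1/8.
Let Firm B play a with probability q. Firm A is indifferent when −5q + 16(1−q) = 9q + 6(1−q), giving q = 5/12.
The value is -5·(5/12) + (16)·(7/12) = 29/4.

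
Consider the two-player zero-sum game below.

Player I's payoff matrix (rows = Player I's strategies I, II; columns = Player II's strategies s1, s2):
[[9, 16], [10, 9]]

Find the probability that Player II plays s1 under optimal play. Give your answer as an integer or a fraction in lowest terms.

7/8

Row minima are 9 and 9, so Player I's maximin is 9; column maxima are 10 and 16, so Player II's minimax is 10. These differ, so the equilibrium is in mixed strategies.
Let Player II play s1 with probability q. Player I is indifferent when 9q + 16(1−q) = 10q + 9(1−q), giving q = 7/8.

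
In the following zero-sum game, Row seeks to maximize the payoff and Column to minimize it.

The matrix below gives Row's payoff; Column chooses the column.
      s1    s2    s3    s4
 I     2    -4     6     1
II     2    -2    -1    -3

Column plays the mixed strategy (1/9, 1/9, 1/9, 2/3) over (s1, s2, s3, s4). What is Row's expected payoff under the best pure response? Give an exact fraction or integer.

10/9

I: (2)·(1/9) + (-4)·(1/9) + (6)·(1/9) + (1)·(2/3) = 10/9.
II: (2)·(1/9) + (-2)·(1/9) + (-1)·(1/9) + (-3)·(2/3) = -19/9.
The best pure response is I with expected payoff 10/9.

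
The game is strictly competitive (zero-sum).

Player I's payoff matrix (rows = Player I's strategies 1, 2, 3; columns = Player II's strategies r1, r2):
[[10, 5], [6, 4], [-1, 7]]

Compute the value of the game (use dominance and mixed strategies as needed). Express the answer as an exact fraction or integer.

75/13

Row 2 is strictly dominated by row 1, so Player I never plays it.
The remaining 2×2 game on (1, 3) × (r1, r2) has no saddle point. Let Player I play 1 with probability p; indifference gives 10p − (1−p) = 5p + 7(1−p), so p = 8/13.
Similarly Player II's optimal q on r1 is 2/13, and the value is 10·(2/13) + (5)·(11/13) = 75/13.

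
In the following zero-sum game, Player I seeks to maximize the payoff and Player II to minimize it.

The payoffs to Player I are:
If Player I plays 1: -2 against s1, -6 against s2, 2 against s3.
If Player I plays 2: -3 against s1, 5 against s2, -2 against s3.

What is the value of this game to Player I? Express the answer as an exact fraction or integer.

-7/3

Column s3 is strictly dominated by s1 for Player II (it gives Player I more in every row).
The remaining 2×2 game on (1, 2) × (s1, s2) has no saddle point. Let Player I play 1 with probability p; indifference gives −2p − 3(1−p) = −6p + 5(1−p), so p = 2/3.
Similarly Player II's optimal q on s1 is 11/12, and the value is -2·(11/12) + (-6)·(1/12) = -7/3.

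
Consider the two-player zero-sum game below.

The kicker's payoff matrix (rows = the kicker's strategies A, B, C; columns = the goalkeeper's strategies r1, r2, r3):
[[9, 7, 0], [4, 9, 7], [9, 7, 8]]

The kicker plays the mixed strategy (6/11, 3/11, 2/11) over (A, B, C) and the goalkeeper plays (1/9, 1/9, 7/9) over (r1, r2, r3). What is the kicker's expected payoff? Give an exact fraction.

Against (1/9, 1/9, 7/9), each row's expected payoff is A: 16/9; B: 62/9; C: 8.
Taking the (6/11, 3/11, 2/11)-weighted average: (6/11)·(16/9) + (3/11)·(62/9) + (2/11)·(8) = 142/33.

142/33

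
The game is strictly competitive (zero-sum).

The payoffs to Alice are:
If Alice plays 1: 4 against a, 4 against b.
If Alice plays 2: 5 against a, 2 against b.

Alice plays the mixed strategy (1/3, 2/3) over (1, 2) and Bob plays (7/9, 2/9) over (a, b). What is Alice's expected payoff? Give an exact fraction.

Against (7/9, 2/9), each row's expected payoff is 1: 4; 2: 13/3.
Taking the (1/3, 2/3)-weighted average: (1/3)·(4) + (2/3)·(13/3) = 38/9.

38/9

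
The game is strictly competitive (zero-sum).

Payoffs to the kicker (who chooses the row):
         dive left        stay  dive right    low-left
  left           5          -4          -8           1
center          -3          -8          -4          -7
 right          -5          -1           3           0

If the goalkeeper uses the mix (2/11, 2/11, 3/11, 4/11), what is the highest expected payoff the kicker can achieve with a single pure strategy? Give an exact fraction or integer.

left: (5)·(2/11) + (-4)·(2/11) + (-8)·(3/11) + (1)·(4/11) = -18/11.
center: (-3)·(2/11) + (-8)·(2/11) + (-4)·(3/11) + (-7)·(4/11) = -62/11.
right: (-5)·(2/11) + (-1)·(2/11) + (3)·(3/11) + (0)·(4/11) = -3/11.
The best pure response is right with expected payoff -3/11.

-3/11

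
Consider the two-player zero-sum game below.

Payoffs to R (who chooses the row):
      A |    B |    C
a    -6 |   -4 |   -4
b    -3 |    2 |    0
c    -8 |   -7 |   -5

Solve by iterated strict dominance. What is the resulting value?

-3

Column B is strictly dominated by A for C (-6<-4, -3<2, -8<-7); eliminate B.
Row a is strictly dominated by row b (-3>-6, 0>-4); eliminate a.
Column C is strictly dominated by A for C (-3<0, -8<-5); eliminate C.
Row c is strictly dominated by row b (-3>-8); eliminate c.
Only (b, A) remains, with payoff -3.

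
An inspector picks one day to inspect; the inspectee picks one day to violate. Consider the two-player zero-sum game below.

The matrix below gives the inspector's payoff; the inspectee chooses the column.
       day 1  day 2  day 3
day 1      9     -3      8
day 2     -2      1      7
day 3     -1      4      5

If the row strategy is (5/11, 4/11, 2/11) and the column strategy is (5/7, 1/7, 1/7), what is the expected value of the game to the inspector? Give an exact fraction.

250/77

Against (5/7, 1/7, 1/7), each row's expected payoff is day 1: 50/7; day 2: -2/7; day 3: 4/7.
Taking the (5/11, 4/11, 2/11)-weighted average: (5/11)·(50/7) + (4/11)·(-2/7) + (2/11)·(4/7) = 250/77.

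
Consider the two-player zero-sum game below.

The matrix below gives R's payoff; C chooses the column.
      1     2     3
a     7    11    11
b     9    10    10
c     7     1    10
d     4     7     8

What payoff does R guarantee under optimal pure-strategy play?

Row minima: 7, 9, 1, 4 → R's maximin is 9.
Column maxima: 9, 11, 11 → C's minimax is 9.
They coincide at (b, 1), so the value is 9.

9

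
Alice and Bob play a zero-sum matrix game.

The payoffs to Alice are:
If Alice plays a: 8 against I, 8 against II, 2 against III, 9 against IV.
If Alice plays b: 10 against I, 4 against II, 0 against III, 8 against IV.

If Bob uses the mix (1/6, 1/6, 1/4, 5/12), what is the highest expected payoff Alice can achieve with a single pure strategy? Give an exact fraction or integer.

a: (8)·(1/6) + (8)·(1/6) + (2)·(1/4) + (9)·(5/12) = 83/12.
b: (10)·(1/6) + (4)·(1/6) + (0)·(1/4) + (8)·(5/12) = 17/3.
The best pure response is a with expected payoff 83/12.

83/12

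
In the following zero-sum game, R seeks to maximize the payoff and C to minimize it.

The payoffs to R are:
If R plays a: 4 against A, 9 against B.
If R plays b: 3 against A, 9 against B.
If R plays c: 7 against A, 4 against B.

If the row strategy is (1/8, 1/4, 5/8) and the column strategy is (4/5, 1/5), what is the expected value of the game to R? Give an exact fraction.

Against (4/5, 1/5), each row's expected payoff is a: 5; b: 21/5; c: 32/5.
Taking the (1/8, 1/4, 5/8)-weighted average: (1/8)·(5) + (1/4)·(21/5) + (5/8)·(32/5) = 227/40.

227/40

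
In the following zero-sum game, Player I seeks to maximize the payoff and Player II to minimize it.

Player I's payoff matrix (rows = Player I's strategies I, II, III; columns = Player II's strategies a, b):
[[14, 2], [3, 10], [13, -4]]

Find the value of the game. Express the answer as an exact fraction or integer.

Row III is strictly dominated by row I, so Player I never plays it.
The remaining 2×2 game on (I, II) × (a, b) has no saddle point. Let Player I play I with probability p; indifference gives 14p + 3(1−p) = 2p + 10(1−p), so p = 7/19.
Similarly Player II's optimal q on a is 8/19, and the value is 14·(8/19) + (2)·(11/19) = 134/19.

134/19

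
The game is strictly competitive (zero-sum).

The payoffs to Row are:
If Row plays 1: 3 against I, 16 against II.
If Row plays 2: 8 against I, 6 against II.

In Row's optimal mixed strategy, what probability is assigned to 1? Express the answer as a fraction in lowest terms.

2/15

Row minima are 3 and 6, so Row's maximin is 6; column maxima are 8 and 16, so Column's minimax is 8. These differ, so the equilibrium is in mixed strategies.
Let Row play 1 with probability p. Column is indifferent when 3p + 8(1−p) = 16p + 6(1−p), giving p = 2/15.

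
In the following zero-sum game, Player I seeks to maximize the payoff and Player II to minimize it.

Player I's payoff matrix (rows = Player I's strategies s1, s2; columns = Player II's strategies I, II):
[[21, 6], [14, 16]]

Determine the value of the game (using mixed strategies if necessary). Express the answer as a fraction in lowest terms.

252/17

Row minima are 6 and 14, so Player I's maximin is 14; column maxima are 21 and 16, so Player II's minimax is 16. These differ, so the equilibrium is in mixed strategies.
Let Player I play s1 with probability p. Player II is indifferent when 21p + 14(1−p) = 6p + 16(1−p), giving p = 2/17.
Let Player II play I with probability q. Player I is indifferent when 21q + 6(1−q) = 14q + 16(1−q), giving q = 10/17.
The value is 21·(10/17) + (6)·(7/17) = 252/17.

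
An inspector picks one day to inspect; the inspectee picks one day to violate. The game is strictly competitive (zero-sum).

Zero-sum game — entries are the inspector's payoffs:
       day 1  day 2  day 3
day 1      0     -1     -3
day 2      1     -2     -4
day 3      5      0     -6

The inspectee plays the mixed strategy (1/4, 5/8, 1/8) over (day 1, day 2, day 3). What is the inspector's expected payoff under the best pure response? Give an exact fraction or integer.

day 1: (0)·(1/4) + (-1)·(5/8) + (-3)·(1/8) = -1.
day 2: (1)·(1/4) + (-2)·(5/8) + (-4)·(1/8) = -3/2.
day 3: (5)·(1/4) + (0)·(5/8) + (-6)·(1/8) = 1/2.
The best pure response is day 3 with expected payoff 1/2.

1/2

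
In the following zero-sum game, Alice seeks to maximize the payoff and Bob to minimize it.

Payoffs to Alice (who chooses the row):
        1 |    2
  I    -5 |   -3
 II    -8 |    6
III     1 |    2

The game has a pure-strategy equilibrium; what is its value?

1

Row minima: -5, -8, 1 → Alice's maximin is 1.
Column maxima: 1, 6 → Bob's minimax is 1.
They coincide at (III, 1), so the value is 1.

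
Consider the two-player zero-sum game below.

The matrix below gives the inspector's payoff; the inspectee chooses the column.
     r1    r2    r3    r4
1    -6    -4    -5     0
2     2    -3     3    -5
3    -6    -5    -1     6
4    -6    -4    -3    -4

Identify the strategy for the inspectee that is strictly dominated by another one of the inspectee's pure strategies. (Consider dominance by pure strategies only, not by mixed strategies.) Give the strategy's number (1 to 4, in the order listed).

The inspectee prefers columns that give the inspector less. Compare r3 with r1: -6 < -5, 2 < 3, -6 < -1, -6 < -3.
So r1 strictly dominates r3 for the inspectee; r3 is strictly dominated.

3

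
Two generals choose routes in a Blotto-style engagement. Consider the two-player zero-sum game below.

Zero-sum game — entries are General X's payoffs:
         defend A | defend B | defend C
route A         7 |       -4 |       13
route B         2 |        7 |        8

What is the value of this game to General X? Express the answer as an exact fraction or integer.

Column defend C is strictly dominated by defend A for General Y (it gives General X more in every row).
The remaining 2×2 game on (route A, route B) × (defend A, defend B) has no saddle point. Let General X play route A with probability p; indifference gives 7p + 2(1−p) = −4p + 7(1−p), so p = 5/16.
Similarly General Y's optimal q on defend A is 11/16, and the value is 7·(11/16) + (-4)·(5/16) = 57/16.

57/16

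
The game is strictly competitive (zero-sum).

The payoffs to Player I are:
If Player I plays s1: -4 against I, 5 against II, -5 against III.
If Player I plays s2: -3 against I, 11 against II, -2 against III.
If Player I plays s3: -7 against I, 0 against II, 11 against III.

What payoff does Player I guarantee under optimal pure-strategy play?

Row minima: -5, -3, -7 → Player I's maximin is -3.
Column maxima: -3, 11, 11 → Player II's minimax is -3.
They coincide at (s2, I), so the value is -3.

-3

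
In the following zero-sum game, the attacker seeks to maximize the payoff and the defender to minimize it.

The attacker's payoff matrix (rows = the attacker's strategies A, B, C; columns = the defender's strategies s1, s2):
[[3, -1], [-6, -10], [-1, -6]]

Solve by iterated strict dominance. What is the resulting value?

-1

Row C is strictly dominated by row A (3>-1, -1>-6); eliminate C.
Column s1 is strictly dominated by s2 for the defender (-1<3, -10<-6); eliminate s1.
Row B is strictly dominated by row A (-1>-10); eliminate B.
Only (A, s2) remains, with payoff -1.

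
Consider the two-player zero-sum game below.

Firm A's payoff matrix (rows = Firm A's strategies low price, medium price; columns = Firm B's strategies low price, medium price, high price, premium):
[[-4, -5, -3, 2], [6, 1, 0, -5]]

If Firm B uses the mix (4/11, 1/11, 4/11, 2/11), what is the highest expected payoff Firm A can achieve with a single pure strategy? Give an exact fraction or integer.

15/11

low price: (-4)·(4/11) + (-5)·(1/11) + (-3)·(4/11) + (2)·(2/11) = -29/11.
medium price: (6)·(4/11) + (1)·(1/11) + (0)·(4/11) + (-5)·(2/11) = 15/11.
The best pure response is medium price with expected payoff 15/11.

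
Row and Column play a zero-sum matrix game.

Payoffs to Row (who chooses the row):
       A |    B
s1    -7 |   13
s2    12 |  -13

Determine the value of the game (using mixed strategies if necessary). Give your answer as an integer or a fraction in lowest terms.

13/9

Row minima are -7 and -13, so Row's maximin is -7; column maxima are 12 and 13, so Column's minimax is 12. These differ, so the equilibrium is in mixed strategies.
Let Row play s1 with probability p. Column is indifferent when −7p + 12(1−p) = 13p − 13(1−p), giving p = 5/9.
Let Column play A with probability q. Row is indifferent when −7q + 13(1−q) = 12q − 13(1−q), giving q = 26/45.
The value is -7·(26/45) + (13)·(19/45) = 13/9.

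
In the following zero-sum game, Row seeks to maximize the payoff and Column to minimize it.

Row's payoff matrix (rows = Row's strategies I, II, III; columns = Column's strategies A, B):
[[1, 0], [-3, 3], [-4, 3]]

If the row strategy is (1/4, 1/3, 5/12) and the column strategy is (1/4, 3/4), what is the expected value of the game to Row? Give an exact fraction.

Against (1/4, 3/4), each row's expected payoff is I: 1/4; II: 3/2; III: 5/4.
Taking the (1/4, 1/3, 5/12)-weighted average: (1/4)·(1/4) + (1/3)·(3/2) + (5/12)·(5/4) = 13/12.

13/12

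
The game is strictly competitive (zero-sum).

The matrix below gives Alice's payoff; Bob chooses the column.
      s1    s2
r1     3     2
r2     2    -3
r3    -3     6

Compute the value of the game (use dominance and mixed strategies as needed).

Row r2 is strictly dominated by row r1, so Alice never plays it.
The remaining 2×2 game on (r1, r3) × (s1, s2) has no saddle point. Let Alice play r1 with probability p; indifference gives 3p − 3(1−p) = 2p + 6(1−p), so p = 9/10.
Similarly Bob's optimal q on s1 is 2/5, and the value is 3·(2/5) + (2)·(3/5) = 12/5.

12/5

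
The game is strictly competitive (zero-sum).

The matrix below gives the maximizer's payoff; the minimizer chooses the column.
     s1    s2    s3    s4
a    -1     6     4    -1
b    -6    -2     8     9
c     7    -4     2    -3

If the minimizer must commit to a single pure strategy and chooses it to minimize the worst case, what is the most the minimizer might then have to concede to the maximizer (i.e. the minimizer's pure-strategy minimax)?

6

The worst case (largest entry) in each column is s1: 7, s2: 6, s3: 8, s4: 9.
The best (smallest) of these is 6.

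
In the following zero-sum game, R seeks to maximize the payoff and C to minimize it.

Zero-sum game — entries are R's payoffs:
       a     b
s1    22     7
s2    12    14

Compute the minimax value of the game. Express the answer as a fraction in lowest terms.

224/17

Row minima are 7 and 12, so R's maximin is 12; column maxima are 22 and 14, so C's minimax is 14. These differ, so the equilibrium is in mixed strategies.
Let R play s1 with probability p. C is indifferent when 22p + 12(1−p) = 7p + 14(1−p), giving p = 2/17.
Let C play a with probability q. R is indifferent when 22q + 7(1−q) = 12q + 14(1−q), giving q = 7/17.
The value is 22·(7/17) + (7)·(10/17) = 224/17.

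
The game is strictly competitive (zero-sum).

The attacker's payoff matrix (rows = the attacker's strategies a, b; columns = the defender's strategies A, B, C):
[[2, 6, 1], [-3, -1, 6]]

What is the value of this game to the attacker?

3/2

Column B is strictly dominated by A for the defender (it gives the attacker more in every row).
The remaining 2×2 game on (a, b) × (A, C) has no saddle point. Let the attacker play a with probability p; indifference gives 2p − 3(1−p) = p + 6(1−p), so p = 9/10.
Similarly the defender's optimal q on A is 1/2, and the value is 2·(1/2) + (1)·(1/2) = 3/2.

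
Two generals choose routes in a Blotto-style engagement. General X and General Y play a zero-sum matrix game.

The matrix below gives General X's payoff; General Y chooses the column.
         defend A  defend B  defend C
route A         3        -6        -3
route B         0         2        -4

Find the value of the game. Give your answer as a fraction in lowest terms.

-10/3

Column defend A is strictly dominated by defend C for General Y (it gives General X more in every row).
The remaining 2×2 game on (route A, route B) × (defend B, defend C) has no saddle point. Let General X play route A with probability p; indifference gives −6p + 2(1−p) = −3p − 4(1−p), so p = 2/3.
Similarly General Y's optimal q on defend B is 1/9, and the value is -6·(1/9) + (-3)·(8/9) = -10/3.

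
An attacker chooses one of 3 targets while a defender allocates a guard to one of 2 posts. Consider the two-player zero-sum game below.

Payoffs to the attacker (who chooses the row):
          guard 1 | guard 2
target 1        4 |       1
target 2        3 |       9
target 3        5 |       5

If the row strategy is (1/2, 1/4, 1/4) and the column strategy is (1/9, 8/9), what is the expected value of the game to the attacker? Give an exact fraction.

Against (1/9, 8/9), each row's expected payoff is target 1: 4/3; target 2: 25/3; target 3: 5.
Taking the (1/2, 1/4, 1/4)-weighted average: (1/2)·(4/3) + (1/4)·(25/3) + (1/4)·(5) = 4.

4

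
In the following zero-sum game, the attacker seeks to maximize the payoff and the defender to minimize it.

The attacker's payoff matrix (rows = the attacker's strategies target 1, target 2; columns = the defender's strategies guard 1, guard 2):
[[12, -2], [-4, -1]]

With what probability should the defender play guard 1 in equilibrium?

1/17

Row minima are -2 and -4, so the attacker's maximin is -2; column maxima are 12 and -1, so the defender's minimax is -1. These differ, so the equilibrium is in mixed strategies.
Let the defender play guard 1 with probability q. The attacker is indifferent when 12q − 2(1−q) = −4q − (1−q), giving q = 1/17.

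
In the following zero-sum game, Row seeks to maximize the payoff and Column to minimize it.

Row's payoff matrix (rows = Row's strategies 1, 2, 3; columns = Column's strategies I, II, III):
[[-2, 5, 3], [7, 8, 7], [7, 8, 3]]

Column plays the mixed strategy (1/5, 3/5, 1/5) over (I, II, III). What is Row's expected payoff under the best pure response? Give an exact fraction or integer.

38/5

1: (-2)·(1/5) + (5)·(3/5) + (3)·(1/5) = 16/5.
2: (7)·(1/5) + (8)·(3/5) + (7)·(1/5) = 38/5.
3: (7)·(1/5) + (8)·(3/5) + (3)·(1/5) = 34/5.
The best pure response is 2 with expected payoff 38/5.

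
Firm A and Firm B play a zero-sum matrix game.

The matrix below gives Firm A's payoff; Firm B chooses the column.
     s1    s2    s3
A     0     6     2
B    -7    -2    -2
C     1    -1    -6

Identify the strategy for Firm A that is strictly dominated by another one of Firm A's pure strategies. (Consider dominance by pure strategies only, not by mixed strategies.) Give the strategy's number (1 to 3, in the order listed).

Compare B with A: 0 > -7, 6 > -2, 2 > -2.
So A strictly dominates B for Firm A; B is strictly dominated.

2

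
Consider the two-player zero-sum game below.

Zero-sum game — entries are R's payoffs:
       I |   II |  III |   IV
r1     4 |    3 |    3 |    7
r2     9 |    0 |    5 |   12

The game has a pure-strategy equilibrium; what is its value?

3

Row minima: 3, 0 → R's maximin is 3.
Column maxima: 9, 3, 5, 12 → C's minimax is 3.
They coincide at (r1, II), so the value is 3.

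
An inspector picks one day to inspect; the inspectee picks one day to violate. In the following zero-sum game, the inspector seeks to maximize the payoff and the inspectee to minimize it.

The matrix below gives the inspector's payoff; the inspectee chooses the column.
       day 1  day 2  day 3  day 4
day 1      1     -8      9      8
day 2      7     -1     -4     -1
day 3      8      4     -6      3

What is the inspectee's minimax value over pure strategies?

4

The worst case (largest entry) in each column is day 1: 8, day 2: 4, day 3: 9, day 4: 8.
The best (smallest) of these is 4.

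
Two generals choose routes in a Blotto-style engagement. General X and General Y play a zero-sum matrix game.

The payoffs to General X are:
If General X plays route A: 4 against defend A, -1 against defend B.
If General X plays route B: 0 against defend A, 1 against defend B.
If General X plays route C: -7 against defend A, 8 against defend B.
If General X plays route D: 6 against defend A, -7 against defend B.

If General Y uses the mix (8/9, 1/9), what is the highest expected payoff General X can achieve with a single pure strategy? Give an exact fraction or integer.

route A: (4)·(8/9) + (-1)·(1/9) = 31/9.
route B: (0)·(8/9) + (1)·(1/9) = 1/9.
route C: (-7)·(8/9) + (8)·(1/9) = -16/3.
route D: (6)·(8/9) + (-7)·(1/9) = 41/9.
The best pure response is route D with expected payoff 41/9.

41/9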